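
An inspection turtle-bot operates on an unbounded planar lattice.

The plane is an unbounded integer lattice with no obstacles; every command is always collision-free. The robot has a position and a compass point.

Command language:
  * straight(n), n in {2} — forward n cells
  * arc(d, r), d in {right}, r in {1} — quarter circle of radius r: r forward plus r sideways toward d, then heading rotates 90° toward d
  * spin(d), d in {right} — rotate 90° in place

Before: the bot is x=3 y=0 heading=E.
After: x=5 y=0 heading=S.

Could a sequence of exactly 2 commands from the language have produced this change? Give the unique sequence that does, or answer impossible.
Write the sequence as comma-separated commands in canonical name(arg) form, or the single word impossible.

straight(2), spin(right)

key: running spin(right) before straight(2) would end elsewhere — order is forced
begin: x=3 y=0 heading=E
1. straight(2) → x=5 y=0 heading=E
2. spin(right) → x=5 y=0 heading=S
uniquely the one of 9 2-step routes that fits.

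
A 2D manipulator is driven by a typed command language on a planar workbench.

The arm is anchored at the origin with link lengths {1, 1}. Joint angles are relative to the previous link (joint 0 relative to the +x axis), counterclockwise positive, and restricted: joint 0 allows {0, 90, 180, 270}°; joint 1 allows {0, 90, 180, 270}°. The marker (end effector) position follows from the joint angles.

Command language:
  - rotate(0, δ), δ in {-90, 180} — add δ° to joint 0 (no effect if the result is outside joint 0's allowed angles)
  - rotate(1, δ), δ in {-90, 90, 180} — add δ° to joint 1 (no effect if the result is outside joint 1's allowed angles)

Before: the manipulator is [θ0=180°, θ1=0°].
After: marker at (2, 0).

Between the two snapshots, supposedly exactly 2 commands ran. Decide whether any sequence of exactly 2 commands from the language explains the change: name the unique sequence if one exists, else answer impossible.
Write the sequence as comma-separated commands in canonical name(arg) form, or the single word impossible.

t0: [θ0=180°, θ1=0°]
[1] after rotate(0, -90): [θ0=90°, θ1=0°]
[2] after rotate(0, -90): [θ0=0°, θ1=0°]
uniquely the one of 25 2-step routes that fits.

rotate(0, -90), rotate(0, -90)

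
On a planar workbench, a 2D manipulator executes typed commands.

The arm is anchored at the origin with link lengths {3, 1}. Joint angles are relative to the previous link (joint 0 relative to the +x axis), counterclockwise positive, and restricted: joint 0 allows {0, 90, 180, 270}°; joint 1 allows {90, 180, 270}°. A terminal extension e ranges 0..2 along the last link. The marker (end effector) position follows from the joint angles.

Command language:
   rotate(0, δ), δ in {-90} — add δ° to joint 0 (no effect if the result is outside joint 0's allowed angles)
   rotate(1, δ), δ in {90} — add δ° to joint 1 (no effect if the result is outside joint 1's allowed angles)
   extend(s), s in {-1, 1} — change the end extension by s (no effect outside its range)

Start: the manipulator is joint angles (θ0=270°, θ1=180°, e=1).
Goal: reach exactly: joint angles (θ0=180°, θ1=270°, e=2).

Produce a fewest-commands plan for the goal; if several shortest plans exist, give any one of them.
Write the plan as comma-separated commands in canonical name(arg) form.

rotate(0, -90), extend(1), rotate(1, 90)

start: joint angles (θ0=270°, θ1=180°, e=1)
t=1 rotate(0, -90) ⇒ joint angles (θ0=180°, θ1=180°, e=1)
t=2 extend(1) ⇒ joint angles (θ0=180°, θ1=180°, e=2)
t=3 rotate(1, 90) ⇒ joint angles (θ0=180°, θ1=270°, e=2)
minimal: 3 command(s), checked below 3.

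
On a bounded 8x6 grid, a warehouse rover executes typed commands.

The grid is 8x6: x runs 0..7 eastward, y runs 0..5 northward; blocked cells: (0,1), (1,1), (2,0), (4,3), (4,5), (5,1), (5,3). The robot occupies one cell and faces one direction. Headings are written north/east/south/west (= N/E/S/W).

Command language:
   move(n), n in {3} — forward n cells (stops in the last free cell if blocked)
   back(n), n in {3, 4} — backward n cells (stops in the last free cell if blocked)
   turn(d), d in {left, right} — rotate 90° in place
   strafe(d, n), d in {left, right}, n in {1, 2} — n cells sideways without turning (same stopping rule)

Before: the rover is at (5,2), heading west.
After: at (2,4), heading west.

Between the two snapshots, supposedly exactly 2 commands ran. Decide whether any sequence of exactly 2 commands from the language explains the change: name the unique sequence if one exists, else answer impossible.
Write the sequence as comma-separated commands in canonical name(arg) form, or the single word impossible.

move(3), strafe(right, 2)

key: order matters: swapping move(3) and strafe(right, 2) lands elsewhere
t0: at (5,2), heading west
1. move(3) → at (2,2), heading west
2. strafe(right, 2) → at (2,4), heading west
no rival 2-sequence matches.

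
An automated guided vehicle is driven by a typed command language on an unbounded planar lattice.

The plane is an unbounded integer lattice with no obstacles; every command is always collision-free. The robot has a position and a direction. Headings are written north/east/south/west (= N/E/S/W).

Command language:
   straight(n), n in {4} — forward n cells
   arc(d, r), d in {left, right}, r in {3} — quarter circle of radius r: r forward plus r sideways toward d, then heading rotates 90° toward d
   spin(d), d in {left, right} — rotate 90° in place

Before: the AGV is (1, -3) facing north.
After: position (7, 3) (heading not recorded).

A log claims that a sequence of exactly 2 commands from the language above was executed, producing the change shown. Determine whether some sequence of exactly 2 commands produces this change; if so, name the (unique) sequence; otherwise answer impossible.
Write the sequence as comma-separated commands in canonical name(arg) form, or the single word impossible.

arc(right, 3), arc(left, 3)

key: running arc(left, 3) before arc(right, 3) would end elsewhere — order is forced
begin: (1, -3) facing north
t=1 arc(right, 3) ⇒ (4, 0) facing east
t=2 arc(left, 3) ⇒ (7, 3) facing north
uniquely the one of 25 2-step routes that fits.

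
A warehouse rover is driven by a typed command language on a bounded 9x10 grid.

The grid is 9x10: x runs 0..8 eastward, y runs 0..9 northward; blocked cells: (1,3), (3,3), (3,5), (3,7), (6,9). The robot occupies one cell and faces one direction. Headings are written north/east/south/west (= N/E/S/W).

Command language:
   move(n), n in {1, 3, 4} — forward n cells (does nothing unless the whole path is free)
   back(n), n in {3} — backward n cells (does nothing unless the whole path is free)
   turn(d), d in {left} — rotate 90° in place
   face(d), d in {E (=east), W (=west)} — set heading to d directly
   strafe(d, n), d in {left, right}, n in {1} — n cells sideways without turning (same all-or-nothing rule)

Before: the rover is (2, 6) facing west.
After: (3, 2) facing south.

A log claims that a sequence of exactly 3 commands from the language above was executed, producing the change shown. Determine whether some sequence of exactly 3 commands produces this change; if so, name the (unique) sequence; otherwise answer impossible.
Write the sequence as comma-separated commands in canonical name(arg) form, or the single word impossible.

turn(left), move(4), strafe(left, 1)

key: running strafe(left, 1) before turn(left) would end elsewhere — order is forced
start: (2, 6) facing west
1. turn(left) → (2, 6) facing south
2. move(4) → (2, 2) facing south
3. strafe(left, 1) → (3, 2) facing south
uniquely the one of 729 3-step routes that fits.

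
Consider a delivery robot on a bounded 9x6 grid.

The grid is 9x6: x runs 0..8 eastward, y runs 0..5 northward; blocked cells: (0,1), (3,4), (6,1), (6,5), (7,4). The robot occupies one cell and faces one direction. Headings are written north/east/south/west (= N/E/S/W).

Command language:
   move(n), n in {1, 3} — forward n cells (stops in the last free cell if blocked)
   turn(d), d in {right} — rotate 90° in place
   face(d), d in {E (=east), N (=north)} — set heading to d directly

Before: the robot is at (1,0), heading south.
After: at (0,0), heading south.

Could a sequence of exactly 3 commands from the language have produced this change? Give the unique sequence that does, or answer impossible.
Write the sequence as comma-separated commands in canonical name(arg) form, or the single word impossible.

every 3-command combo misses the target.

impossible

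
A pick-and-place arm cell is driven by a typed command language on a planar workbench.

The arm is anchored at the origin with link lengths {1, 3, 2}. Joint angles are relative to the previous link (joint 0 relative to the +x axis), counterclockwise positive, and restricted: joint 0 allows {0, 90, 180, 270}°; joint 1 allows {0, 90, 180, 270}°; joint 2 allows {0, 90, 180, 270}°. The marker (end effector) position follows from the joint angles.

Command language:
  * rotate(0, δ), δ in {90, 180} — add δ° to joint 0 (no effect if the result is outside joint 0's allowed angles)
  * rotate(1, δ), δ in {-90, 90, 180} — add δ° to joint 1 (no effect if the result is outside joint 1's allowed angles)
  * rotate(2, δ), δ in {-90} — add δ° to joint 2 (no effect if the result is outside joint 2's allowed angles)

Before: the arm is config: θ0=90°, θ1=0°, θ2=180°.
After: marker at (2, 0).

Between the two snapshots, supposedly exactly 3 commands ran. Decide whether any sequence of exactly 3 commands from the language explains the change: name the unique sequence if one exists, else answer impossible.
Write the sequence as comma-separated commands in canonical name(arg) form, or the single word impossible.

from: config: θ0=90°, θ1=0°, θ2=180°
t=1 rotate(0, 90) ⇒ config: θ0=180°, θ1=0°, θ2=180°
t=2 rotate(0, 90) ⇒ config: θ0=270°, θ1=0°, θ2=180°
t=3 rotate(0, 90) ⇒ config: θ0=0°, θ1=0°, θ2=180°
all 216 alternatives checked — unique.

rotate(0, 90), rotate(0, 90), rotate(0, 90)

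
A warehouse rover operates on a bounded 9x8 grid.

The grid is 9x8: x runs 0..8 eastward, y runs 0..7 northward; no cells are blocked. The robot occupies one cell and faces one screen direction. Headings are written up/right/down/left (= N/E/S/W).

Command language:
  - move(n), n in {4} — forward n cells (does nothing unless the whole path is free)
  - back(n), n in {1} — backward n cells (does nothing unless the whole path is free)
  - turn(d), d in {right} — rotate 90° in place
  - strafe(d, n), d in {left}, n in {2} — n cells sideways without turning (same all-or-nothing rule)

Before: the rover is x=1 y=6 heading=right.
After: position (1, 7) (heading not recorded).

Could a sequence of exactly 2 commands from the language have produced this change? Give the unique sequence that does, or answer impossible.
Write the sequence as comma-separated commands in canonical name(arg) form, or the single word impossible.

turn(right), back(1)

key: order matters: swapping turn(right) and back(1) lands elsewhere
start: x=1 y=6 heading=right
[1] after turn(right): x=1 y=6 heading=down
[2] after back(1): x=1 y=7 heading=down
no other 2-command option fits: unique.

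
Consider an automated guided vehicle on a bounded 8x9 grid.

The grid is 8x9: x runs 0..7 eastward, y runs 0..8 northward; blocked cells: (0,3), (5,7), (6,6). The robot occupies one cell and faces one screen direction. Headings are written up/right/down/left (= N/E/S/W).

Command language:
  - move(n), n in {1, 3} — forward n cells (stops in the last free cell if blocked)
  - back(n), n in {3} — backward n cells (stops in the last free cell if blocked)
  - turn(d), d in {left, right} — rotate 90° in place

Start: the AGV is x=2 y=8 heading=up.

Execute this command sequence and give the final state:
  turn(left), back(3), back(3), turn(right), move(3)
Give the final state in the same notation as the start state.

x=7 y=8 heading=up

initial: x=2 y=8 heading=up
step 1 (turn(left)): x=2 y=8 heading=left
step 2 (back(3)): x=5 y=8 heading=left
step 3 (back(3)): x=7 y=8 heading=left
step 4 (turn(right)): x=7 y=8 heading=up
step 5 (move(3)): x=7 y=8 heading=up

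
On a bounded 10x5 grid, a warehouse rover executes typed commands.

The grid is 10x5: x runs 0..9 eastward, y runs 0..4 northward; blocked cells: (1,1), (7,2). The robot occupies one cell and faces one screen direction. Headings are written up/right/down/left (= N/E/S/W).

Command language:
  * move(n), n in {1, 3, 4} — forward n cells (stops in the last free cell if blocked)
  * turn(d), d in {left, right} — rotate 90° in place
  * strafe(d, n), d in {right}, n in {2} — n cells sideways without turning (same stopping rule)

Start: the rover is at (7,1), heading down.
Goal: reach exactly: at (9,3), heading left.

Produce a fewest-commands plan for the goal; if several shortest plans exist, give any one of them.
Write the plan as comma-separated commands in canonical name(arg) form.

turn(right), turn(right), strafe(right, 2), turn(left), strafe(right, 2)

begin: at (7,1), heading down
[1] after turn(right): at (7,1), heading left
[2] after turn(right): at (7,1), heading up
[3] after strafe(right, 2): at (9,1), heading up
[4] after turn(left): at (9,1), heading left
[5] after strafe(right, 2): at (9,3), heading left
no 4-step plan works, so 5 is optimal.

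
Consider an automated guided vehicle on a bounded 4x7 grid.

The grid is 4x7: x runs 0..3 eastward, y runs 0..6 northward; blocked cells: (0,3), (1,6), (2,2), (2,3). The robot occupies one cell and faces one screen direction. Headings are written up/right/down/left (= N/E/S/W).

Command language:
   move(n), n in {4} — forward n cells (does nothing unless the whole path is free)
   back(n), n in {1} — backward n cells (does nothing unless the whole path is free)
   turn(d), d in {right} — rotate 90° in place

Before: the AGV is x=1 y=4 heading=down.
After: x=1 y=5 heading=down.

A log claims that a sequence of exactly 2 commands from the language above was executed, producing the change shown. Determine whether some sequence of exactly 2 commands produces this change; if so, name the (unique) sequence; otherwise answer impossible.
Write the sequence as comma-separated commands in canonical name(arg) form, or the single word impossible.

back(1), back(1)

key: still facing S at the end — nothing in the sequence rotates
from: x=1 y=4 heading=down
t=1 back(1) ⇒ x=1 y=5 heading=down
t=2 back(1) ⇒ x=1 y=5 heading=down
all 9 alternatives checked — unique.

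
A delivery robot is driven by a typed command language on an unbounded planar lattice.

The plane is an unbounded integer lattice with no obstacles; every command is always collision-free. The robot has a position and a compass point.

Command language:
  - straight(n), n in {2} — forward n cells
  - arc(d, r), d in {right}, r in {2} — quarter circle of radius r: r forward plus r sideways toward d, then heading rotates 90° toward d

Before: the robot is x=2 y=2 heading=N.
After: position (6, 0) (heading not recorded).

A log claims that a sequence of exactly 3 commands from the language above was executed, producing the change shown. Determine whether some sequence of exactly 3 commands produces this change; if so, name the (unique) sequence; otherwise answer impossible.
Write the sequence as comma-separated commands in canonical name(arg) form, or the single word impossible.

arc(right, 2), arc(right, 2), straight(2)

key: order matters: swapping arc(right, 2) and straight(2) lands elsewhere
from: x=2 y=2 heading=N
t=1 arc(right, 2) ⇒ x=4 y=4 heading=E
t=2 arc(right, 2) ⇒ x=6 y=2 heading=S
t=3 straight(2) ⇒ x=6 y=0 heading=S
no other 3-command option fits: unique.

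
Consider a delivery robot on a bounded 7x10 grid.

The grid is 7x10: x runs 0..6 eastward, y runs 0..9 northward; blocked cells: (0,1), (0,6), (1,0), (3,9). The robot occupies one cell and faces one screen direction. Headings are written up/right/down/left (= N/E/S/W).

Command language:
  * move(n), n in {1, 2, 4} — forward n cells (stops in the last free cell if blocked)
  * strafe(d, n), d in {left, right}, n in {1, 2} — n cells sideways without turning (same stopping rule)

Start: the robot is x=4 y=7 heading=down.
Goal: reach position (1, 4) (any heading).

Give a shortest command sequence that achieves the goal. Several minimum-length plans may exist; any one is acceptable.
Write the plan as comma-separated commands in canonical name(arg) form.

move(2), strafe(right, 1), strafe(right, 2), move(1)

start: x=4 y=7 heading=down
step 1 (move(2)): x=4 y=5 heading=down
step 2 (strafe(right, 1)): x=3 y=5 heading=down
step 3 (strafe(right, 2)): x=1 y=5 heading=down
step 4 (move(1)): x=1 y=4 heading=down
nothing shorter than 4 reaches the goal.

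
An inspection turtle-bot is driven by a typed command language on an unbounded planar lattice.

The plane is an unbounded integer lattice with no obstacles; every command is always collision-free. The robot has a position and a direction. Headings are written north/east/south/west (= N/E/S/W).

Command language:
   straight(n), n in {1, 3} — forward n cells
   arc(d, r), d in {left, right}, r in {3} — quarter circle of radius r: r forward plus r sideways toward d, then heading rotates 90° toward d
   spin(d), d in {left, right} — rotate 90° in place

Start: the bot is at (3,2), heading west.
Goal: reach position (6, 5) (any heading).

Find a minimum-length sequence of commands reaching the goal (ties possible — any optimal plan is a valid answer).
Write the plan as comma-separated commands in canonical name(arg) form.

initial: at (3,2), heading west
[1] after spin(right): at (3,2), heading north
[2] after arc(right, 3): at (6,5), heading east
no 1-step plan works, so 2 is optimal.

spin(right), arc(right, 3)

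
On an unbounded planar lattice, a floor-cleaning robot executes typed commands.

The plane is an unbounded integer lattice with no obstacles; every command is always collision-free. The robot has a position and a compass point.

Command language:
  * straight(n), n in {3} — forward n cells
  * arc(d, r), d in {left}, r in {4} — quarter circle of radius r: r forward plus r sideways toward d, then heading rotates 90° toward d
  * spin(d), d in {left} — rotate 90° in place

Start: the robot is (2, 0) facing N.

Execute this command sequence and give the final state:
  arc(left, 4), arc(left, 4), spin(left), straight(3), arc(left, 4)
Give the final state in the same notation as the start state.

start: (2, 0) facing N
t=1 arc(left, 4) ⇒ (-2, 4) facing W
t=2 arc(left, 4) ⇒ (-6, 0) facing S
t=3 spin(left) ⇒ (-6, 0) facing E
t=4 straight(3) ⇒ (-3, 0) facing E
t=5 arc(left, 4) ⇒ (1, 4) facing N

(1, 4) facing N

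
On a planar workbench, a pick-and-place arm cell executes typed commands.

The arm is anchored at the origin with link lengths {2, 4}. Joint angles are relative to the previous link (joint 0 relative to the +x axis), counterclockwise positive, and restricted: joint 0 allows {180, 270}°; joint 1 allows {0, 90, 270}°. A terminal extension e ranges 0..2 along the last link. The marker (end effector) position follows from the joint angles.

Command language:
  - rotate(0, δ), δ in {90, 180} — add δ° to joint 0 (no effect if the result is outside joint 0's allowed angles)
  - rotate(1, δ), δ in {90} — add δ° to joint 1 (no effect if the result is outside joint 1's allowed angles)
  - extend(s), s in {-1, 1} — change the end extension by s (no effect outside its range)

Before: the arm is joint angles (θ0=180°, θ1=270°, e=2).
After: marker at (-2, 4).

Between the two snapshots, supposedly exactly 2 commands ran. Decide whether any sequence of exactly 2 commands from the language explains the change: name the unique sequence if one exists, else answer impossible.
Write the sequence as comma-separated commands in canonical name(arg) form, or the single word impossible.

initial: joint angles (θ0=180°, θ1=270°, e=2)
1. extend(-1) → joint angles (θ0=180°, θ1=270°, e=1)
2. extend(-1) → joint angles (θ0=180°, θ1=270°, e=0)
uniquely the one of 25 2-step routes that fits.

extend(-1), extend(-1)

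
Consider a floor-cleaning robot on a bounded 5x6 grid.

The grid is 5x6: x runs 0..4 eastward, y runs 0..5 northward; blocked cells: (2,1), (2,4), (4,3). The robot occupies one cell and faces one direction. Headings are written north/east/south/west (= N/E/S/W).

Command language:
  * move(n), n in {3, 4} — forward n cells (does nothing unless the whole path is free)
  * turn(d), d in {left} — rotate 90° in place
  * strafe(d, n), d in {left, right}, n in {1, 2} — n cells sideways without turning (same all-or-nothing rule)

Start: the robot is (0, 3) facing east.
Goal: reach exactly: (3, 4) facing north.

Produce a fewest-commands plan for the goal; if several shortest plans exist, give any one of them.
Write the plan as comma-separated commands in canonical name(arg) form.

move(3), strafe(left, 1), turn(left)

initial: (0, 3) facing east
[1] after move(3): (3, 3) facing east
[2] after strafe(left, 1): (3, 4) facing east
[3] after turn(left): (3, 4) facing north
nothing shorter than 3 reaches the goal.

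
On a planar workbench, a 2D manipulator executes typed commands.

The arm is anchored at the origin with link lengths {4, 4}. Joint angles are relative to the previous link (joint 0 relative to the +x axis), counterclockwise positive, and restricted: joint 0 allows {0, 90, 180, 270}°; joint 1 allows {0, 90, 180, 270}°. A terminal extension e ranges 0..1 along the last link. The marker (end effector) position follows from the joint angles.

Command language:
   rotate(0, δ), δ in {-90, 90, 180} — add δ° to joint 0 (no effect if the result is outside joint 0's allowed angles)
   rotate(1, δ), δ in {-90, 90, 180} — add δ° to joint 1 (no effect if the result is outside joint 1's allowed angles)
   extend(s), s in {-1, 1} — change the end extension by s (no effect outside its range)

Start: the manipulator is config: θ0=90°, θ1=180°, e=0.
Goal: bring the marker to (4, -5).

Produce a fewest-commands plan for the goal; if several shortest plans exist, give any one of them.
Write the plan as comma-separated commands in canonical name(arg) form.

extend(1), rotate(0, -90), rotate(1, 90)

start: config: θ0=90°, θ1=180°, e=0
t=1 extend(1) ⇒ config: θ0=90°, θ1=180°, e=1
t=2 rotate(0, -90) ⇒ config: θ0=0°, θ1=180°, e=1
t=3 rotate(1, 90) ⇒ config: θ0=0°, θ1=270°, e=1
no 2-step plan works, so 3 is optimal.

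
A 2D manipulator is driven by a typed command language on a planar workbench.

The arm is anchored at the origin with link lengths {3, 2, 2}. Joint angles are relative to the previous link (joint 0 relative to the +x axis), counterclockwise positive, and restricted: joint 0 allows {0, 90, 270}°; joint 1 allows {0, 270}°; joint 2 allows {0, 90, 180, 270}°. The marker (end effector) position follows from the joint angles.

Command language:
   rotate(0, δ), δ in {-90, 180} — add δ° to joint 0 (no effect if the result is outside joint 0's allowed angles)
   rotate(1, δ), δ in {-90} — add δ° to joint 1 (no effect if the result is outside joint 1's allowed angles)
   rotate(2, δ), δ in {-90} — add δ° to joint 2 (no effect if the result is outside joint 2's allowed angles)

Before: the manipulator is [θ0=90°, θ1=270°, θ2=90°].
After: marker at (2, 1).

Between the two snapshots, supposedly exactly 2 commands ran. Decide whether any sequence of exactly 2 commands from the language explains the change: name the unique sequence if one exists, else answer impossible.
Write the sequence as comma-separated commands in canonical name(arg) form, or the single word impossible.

rotate(2, -90), rotate(2, -90)

t0: [θ0=90°, θ1=270°, θ2=90°]
step 1 (rotate(2, -90)): [θ0=90°, θ1=270°, θ2=0°]
step 2 (rotate(2, -90)): [θ0=90°, θ1=270°, θ2=270°]
no other 2-command option fits: unique.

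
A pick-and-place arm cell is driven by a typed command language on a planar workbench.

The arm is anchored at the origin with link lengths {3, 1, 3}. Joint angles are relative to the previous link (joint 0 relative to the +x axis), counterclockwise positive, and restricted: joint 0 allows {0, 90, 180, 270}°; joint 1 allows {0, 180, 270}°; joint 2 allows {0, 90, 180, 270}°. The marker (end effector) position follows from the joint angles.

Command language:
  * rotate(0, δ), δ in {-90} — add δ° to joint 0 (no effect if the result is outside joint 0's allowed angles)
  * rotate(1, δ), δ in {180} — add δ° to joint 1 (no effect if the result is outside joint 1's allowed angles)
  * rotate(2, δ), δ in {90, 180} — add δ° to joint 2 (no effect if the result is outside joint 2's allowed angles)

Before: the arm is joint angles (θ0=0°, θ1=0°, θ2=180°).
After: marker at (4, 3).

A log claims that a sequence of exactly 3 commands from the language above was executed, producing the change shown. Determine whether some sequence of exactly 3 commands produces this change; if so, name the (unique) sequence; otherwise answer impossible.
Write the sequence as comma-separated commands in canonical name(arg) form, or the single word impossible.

start: joint angles (θ0=0°, θ1=0°, θ2=180°)
step 1 (rotate(2, 90)): joint angles (θ0=0°, θ1=0°, θ2=270°)
step 2 (rotate(2, 90)): joint angles (θ0=0°, θ1=0°, θ2=0°)
step 3 (rotate(2, 90)): joint angles (θ0=0°, θ1=0°, θ2=90°)
all 64 alternatives checked — unique.

rotate(2, 90), rotate(2, 90), rotate(2, 90)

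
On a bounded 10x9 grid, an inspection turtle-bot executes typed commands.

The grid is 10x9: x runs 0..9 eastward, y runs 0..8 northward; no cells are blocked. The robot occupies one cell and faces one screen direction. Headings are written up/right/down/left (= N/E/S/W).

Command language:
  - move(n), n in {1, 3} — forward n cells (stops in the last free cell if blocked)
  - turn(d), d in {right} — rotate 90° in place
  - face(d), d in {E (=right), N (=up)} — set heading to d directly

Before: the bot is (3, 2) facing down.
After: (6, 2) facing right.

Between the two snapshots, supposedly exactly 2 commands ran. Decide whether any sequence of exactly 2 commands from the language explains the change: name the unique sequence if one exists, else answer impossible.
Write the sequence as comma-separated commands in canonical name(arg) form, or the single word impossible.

face(E), move(3)

key: position moved to (6,2) AND the heading swung to E — translation plus rotation needed
start: (3, 2) facing down
step 1 (face(E)): (3, 2) facing right
step 2 (move(3)): (6, 2) facing right
no other 2-command option fits: unique.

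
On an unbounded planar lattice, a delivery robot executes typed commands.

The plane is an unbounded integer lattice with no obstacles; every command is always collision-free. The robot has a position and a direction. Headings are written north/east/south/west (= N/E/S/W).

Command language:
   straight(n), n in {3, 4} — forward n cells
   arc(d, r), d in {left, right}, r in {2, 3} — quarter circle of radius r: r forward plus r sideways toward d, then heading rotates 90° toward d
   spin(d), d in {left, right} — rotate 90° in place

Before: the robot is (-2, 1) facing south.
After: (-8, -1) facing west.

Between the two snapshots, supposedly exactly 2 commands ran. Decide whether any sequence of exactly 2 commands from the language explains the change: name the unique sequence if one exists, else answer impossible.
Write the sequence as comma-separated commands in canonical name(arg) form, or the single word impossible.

key: running straight(4) before arc(right, 2) would end elsewhere — order is forced
begin: (-2, 1) facing south
t=1 arc(right, 2) ⇒ (-4, -1) facing west
t=2 straight(4) ⇒ (-8, -1) facing west
no other 2-command option fits: unique.

arc(right, 2), straight(4)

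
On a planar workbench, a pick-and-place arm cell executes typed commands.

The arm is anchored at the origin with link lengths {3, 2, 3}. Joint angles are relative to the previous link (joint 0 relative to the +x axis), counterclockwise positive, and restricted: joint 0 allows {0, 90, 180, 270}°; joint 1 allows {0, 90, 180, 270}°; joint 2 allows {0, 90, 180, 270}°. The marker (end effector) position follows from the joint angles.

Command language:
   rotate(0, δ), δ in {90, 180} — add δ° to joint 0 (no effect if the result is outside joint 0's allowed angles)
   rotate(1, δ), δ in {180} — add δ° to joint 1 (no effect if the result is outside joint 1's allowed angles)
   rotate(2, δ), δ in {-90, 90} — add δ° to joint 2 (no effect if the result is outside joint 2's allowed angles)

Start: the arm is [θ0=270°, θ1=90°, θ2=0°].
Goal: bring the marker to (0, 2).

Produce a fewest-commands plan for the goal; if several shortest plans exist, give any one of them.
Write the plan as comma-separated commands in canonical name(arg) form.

initial: [θ0=270°, θ1=90°, θ2=0°]
1. rotate(0, 90) → [θ0=0°, θ1=90°, θ2=0°]
2. rotate(2, 90) → [θ0=0°, θ1=90°, θ2=90°]
nothing shorter than 2 reaches the goal.

rotate(0, 90), rotate(2, 90)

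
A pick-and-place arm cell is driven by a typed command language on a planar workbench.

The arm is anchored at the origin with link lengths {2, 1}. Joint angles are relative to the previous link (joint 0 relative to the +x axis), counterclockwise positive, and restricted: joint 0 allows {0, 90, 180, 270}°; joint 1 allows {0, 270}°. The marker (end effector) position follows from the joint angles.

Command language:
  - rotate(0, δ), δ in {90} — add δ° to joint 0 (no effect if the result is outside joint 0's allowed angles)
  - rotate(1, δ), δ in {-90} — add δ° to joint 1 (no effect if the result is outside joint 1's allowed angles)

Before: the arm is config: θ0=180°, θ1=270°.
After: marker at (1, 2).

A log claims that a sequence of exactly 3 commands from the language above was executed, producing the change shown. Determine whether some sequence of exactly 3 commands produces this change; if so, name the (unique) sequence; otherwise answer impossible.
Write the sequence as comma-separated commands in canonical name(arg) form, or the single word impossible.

from: config: θ0=180°, θ1=270°
[1] after rotate(0, 90): config: θ0=270°, θ1=270°
[2] after rotate(0, 90): config: θ0=0°, θ1=270°
[3] after rotate(0, 90): config: θ0=90°, θ1=270°
no rival 3-sequence matches.

rotate(0, 90), rotate(0, 90), rotate(0, 90)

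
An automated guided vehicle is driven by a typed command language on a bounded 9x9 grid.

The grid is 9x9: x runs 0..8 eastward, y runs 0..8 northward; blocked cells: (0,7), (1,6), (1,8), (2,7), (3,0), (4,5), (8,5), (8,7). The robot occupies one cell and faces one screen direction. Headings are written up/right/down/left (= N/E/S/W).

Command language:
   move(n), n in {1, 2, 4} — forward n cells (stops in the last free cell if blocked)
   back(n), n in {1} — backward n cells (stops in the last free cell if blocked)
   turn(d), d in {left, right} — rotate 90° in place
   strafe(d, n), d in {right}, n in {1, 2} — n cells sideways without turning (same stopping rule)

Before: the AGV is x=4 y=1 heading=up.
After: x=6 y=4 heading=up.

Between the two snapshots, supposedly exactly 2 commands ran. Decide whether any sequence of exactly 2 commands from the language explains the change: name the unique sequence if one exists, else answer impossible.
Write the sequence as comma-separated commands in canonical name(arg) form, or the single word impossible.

move(4), strafe(right, 2)

key: heading stays N — no command in the sequence turns
from: x=4 y=1 heading=up
[1] after move(4): x=4 y=4 heading=up
[2] after strafe(right, 2): x=6 y=4 heading=up
no rival 2-sequence matches.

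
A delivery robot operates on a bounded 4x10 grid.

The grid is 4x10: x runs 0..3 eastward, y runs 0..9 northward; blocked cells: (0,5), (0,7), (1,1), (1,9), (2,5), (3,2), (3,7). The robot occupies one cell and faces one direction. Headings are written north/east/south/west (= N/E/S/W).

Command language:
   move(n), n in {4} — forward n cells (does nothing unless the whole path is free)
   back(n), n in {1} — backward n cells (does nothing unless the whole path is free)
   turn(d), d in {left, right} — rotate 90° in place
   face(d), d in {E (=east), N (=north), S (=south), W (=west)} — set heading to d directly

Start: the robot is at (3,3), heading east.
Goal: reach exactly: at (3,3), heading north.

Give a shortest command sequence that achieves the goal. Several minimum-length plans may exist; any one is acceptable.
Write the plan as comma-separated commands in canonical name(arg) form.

t0: at (3,3), heading east
t=1 face(N) ⇒ at (3,3), heading north
minimal: 1 command(s), checked below 1.

face(N)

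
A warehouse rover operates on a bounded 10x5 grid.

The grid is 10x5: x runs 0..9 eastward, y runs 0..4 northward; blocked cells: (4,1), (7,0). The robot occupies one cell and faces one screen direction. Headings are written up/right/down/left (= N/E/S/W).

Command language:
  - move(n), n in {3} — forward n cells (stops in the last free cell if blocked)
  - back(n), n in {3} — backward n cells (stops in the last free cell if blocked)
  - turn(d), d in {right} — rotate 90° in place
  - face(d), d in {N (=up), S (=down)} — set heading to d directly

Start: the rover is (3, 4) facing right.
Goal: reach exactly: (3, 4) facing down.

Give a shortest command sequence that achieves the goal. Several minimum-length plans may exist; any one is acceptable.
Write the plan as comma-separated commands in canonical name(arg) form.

start: (3, 4) facing right
t=1 face(S) ⇒ (3, 4) facing down
shorter routes all fall short; 1 is best.

face(S)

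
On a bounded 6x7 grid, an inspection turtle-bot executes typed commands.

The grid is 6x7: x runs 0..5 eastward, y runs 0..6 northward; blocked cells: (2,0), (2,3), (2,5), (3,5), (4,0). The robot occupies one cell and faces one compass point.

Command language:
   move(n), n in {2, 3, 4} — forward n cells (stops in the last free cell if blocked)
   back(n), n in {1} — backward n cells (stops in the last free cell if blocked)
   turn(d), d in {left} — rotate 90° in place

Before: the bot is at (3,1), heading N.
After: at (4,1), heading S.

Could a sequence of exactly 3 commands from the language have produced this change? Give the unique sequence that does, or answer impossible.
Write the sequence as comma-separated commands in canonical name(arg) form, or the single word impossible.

key: cell and facing (now S) both changed — the 3 commands mix motion and turning
from: at (3,1), heading N
t=1 turn(left) ⇒ at (3,1), heading W
t=2 back(1) ⇒ at (4,1), heading W
t=3 turn(left) ⇒ at (4,1), heading S
no other 3-command option fits: unique.

turn(left), back(1), turn(left)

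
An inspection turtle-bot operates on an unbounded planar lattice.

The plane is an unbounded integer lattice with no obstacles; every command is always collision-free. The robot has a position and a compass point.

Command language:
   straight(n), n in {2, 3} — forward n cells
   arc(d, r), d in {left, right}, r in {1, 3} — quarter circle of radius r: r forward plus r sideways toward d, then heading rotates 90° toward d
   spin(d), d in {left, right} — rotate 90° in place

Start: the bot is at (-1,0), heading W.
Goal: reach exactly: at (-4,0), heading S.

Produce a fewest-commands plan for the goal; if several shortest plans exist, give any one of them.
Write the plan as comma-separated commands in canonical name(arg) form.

straight(3), spin(left)

t0: at (-1,0), heading W
[1] after straight(3): at (-4,0), heading W
[2] after spin(left): at (-4,0), heading S
no 1-step plan works, so 2 is optimal.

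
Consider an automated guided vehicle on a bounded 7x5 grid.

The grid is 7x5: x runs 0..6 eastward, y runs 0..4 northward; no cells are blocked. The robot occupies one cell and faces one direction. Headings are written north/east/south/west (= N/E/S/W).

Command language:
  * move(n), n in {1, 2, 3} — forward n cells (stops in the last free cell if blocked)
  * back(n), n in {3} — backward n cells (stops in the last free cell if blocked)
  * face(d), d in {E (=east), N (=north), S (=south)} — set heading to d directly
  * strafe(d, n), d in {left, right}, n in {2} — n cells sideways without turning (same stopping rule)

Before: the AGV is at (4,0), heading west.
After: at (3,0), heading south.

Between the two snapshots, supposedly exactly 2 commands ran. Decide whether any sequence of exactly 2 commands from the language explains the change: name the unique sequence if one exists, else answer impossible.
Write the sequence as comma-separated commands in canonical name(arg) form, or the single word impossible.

key: running face(S) before move(1) would end elsewhere — order is forced
start: at (4,0), heading west
[1] after move(1): at (3,0), heading west
[2] after face(S): at (3,0), heading south
no rival 2-sequence matches.

move(1), face(S)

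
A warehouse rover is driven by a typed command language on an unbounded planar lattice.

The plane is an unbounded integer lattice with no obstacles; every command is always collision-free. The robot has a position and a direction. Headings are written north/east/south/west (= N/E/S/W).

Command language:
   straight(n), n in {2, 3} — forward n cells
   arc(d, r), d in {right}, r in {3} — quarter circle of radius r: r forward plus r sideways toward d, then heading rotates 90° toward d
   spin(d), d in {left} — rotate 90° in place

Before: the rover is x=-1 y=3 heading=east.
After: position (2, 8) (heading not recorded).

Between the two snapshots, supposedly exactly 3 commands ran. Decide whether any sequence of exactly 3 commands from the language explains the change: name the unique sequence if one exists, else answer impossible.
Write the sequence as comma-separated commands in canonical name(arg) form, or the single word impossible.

key: running arc(right, 3) before spin(left) would end elsewhere — order is forced
start: x=-1 y=3 heading=east
t=1 spin(left) ⇒ x=-1 y=3 heading=north
t=2 straight(2) ⇒ x=-1 y=5 heading=north
t=3 arc(right, 3) ⇒ x=2 y=8 heading=east
uniquely the one of 64 3-step routes that fits.

spin(left), straight(2), arc(right, 3)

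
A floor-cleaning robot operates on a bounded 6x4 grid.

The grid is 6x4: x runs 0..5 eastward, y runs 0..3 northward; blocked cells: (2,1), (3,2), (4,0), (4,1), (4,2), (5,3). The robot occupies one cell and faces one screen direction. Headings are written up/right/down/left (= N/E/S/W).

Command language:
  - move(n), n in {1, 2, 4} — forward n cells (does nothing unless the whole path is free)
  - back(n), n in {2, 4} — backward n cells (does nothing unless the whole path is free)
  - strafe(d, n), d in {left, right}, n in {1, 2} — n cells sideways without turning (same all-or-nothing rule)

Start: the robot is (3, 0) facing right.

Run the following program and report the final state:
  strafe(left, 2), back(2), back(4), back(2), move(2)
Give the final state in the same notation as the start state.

begin: (3, 0) facing right
1. strafe(left, 2) → (3, 0) facing right
2. back(2) → (1, 0) facing right
3. back(4) → (1, 0) facing right
4. back(2) → (1, 0) facing right
5. move(2) → (3, 0) facing right

(3, 0) facing right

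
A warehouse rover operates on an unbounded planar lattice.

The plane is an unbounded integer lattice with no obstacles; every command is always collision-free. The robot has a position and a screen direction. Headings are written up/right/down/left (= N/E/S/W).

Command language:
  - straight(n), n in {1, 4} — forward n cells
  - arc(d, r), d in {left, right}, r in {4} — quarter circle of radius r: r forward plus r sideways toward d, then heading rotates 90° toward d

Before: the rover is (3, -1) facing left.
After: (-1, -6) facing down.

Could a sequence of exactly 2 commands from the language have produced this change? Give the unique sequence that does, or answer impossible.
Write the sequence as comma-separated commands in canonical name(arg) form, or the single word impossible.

key: order matters: swapping arc(left, 4) and straight(1) lands elsewhere
begin: (3, -1) facing left
t=1 arc(left, 4) ⇒ (-1, -5) facing down
t=2 straight(1) ⇒ (-1, -6) facing down
all 16 alternatives checked — unique.

arc(left, 4), straight(1)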